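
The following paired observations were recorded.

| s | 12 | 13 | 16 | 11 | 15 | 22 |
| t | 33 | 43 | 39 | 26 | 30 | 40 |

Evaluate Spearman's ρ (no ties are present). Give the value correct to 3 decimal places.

Rank s: 2, 3, 5, 1, 4, 6
Rank t: 3, 6, 4, 1, 2, 5
d = rank(s) − rank(t): -1, -3, 1, 0, 2, 1; Σd² = 16
ρ = 1 − 6Σd² / [n(n²−1)] = 1 − 6×16 / (6×35) = 1 − 96/210 ≈ 0.543

0.543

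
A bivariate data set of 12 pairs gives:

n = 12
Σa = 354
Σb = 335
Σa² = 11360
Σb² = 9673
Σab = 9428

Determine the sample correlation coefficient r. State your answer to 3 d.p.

r = (nΣab − ΣaΣb) / √[(nΣa² − (Σa)²)(nΣb² − (Σb)²)]
Numerator: 12×9428 − 354×335 = -5454
Denominator: √[(136320 − 125316)(116076 − 112225)] = √[11004 × 3851] = 6509.7161
r = -5454 / 6509.7161 ≈ -0.838

-0.838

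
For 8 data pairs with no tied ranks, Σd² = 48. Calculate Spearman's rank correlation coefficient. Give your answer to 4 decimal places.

ρ = 1 − 6Σd² / [n(n²−1)] = 1 − 6×48 / (8×63)
  = 1 − 288/504 = 1 − 0.57143 ≈ 0.4286

0.4286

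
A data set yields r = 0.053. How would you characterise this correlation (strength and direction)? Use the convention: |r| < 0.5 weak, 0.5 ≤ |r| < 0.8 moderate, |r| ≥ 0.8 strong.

weak positive

r = 0.053 > 0 so the relationship is positive.
|r| = 0.053, which falls in the weak range.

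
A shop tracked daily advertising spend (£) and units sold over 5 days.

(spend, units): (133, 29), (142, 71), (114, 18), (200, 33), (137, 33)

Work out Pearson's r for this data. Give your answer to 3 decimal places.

n = 5, Σx = 726, Σy = 184, Σx² = 109618, Σy² = 8384, Σxy = 27112
nΣxy − ΣxΣy = 135560 − 133584 = 1976
nΣx² − (Σx)² = 548090 − 527076 = 21014; nΣy² − (Σy)² = 41920 − 33856 = 8064
r = 1976 / √(21014 × 8064) = 1976 / 13017.5611 ≈ 0.152

0.152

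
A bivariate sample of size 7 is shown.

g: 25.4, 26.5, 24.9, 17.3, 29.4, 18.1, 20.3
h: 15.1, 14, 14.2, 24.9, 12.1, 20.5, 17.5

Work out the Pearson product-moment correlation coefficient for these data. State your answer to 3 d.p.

-0.938

n = 7, Σg = 161.9, Σh = 118.3, Σg² = 3870.77, Σh² = 2118.57, Σgh = 2620.93
nΣgh − ΣgΣh = 18346.51 − 19152.77 = -806.26
nΣg² − (Σg)² = 27095.39 − 26211.61 = 883.78; nΣh² − (Σh)² = 14829.99 − 13994.89 = 835.1
r = -806.26 / √(883.78 × 835.1) = -806.26 / 859.0953 ≈ -0.938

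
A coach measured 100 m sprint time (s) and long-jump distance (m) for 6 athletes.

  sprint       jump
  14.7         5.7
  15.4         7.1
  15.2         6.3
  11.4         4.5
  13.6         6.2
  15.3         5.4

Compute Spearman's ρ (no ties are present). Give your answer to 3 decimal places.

0.600

Rank sprint: 3, 6, 4, 1, 2, 5
Rank jump: 3, 6, 5, 1, 4, 2
d = rank(sprint) − rank(jump): 0, 0, -1, 0, -2, 3; Σd² = 14
ρ = 1 − 6Σd² / [n(n²−1)] = 1 − 6×14 / (6×35) = 1 − 84/210 ≈ 0.600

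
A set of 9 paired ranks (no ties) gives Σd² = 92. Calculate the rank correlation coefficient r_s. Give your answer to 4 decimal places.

ρ = 1 − 6Σd² / [n(n²−1)] = 1 − 6×92 / (9×80)
  = 1 − 552/720 = 1 − 0.76667 ≈ 0.2333

0.2333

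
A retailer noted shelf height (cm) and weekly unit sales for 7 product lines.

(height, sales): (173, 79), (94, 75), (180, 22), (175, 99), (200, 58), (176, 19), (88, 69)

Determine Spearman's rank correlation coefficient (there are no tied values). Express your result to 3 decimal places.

Rank height: 3, 2, 6, 4, 7, 5, 1
Rank sales: 6, 5, 2, 7, 3, 1, 4
d = rank(height) − rank(sales): -3, -3, 4, -3, 4, 4, -3; Σd² = 84
ρ = 1 − 6Σd² / [n(n²−1)] = 1 − 6×84 / (7×48) = 1 − 504/336 ≈ -0.500

-0.500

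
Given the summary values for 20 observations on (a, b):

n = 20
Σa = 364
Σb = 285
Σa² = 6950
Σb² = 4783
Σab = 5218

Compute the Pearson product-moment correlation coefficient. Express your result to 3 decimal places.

0.064

r = (nΣab − ΣaΣb) / √[(nΣa² − (Σa)²)(nΣb² − (Σb)²)]
Numerator: 20×5218 − 364×285 = 620
Denominator: √[(139000 − 132496)(95660 − 81225)] = √[6504 × 14435] = 9689.4396
r = 620 / 9689.4396 ≈ 0.064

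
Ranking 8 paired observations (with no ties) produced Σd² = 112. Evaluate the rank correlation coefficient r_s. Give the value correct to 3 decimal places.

-0.333

ρ = 1 − 6Σd² / [n(n²−1)] = 1 − 6×112 / (8×63)
  = 1 − 672/504 = 1 − 1.3333 ≈ -0.333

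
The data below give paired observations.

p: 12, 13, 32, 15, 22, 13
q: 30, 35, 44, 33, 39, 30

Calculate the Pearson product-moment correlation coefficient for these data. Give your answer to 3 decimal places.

n = 6, Σp = 107, Σq = 211, Σp² = 2215, Σq² = 7571, Σpq = 3966
nΣpq − ΣpΣq = 23796 − 22577 = 1219
nΣp² − (Σp)² = 13290 − 11449 = 1841; nΣq² − (Σq)² = 45426 − 44521 = 905
r = 1219 / √(1841 × 905) = 1219 / 1290.7769 ≈ 0.944

0.944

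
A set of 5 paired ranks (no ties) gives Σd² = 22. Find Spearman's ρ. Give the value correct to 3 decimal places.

-0.100

ρ = 1 − 6Σd² / [n(n²−1)] = 1 − 6×22 / (5×24)
  = 1 − 132/120 = 1 − 1.1000 ≈ -0.100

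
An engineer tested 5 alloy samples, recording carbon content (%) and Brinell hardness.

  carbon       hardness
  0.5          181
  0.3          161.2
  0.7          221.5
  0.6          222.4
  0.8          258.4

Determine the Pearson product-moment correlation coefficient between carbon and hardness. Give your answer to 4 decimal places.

0.9608

n = 5, Σx = 2.9, Σy = 1044.5, Σx² = 1.83, Σy² = 224041.01, Σxy = 634.07
nΣxy − ΣxΣy = 3170.35 − 3029.05 = 141.3
nΣx² − (Σx)² = 9.15 − 8.41 = 0.74; nΣy² − (Σy)² = 1120205.05 − 1090980.25 = 29224.8
r = 141.3 / √(0.74 × 29224.8) = 141.3 / 147.0590 ≈ 0.9608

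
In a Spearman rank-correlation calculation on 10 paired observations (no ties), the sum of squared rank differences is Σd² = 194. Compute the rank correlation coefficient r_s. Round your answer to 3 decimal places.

ρ = 1 − 6Σd² / [n(n²−1)] = 1 − 6×194 / (10×99)
  = 1 − 1164/990 = 1 − 1.1758 ≈ -0.176

-0.176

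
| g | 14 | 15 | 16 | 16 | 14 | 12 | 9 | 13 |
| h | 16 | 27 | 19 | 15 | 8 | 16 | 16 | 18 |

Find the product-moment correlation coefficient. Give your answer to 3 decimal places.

n = 8, Σg = 109, Σh = 135, Σg² = 1523, Σh² = 2471, Σgh = 1855
nΣgh − ΣgΣh = 14840 − 14715 = 125
nΣg² − (Σg)² = 12184 − 11881 = 303; nΣh² − (Σh)² = 19768 − 18225 = 1543
r = 125 / √(303 × 1543) = 125 / 683.7609 ≈ 0.183

0.183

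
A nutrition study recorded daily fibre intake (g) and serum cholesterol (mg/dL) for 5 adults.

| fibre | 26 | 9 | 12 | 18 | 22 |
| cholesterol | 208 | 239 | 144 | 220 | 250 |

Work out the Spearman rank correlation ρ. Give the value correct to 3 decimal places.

Rank fibre: 5, 1, 2, 3, 4
Rank cholesterol: 2, 4, 1, 3, 5
d = rank(fibre) − rank(cholesterol): 3, -3, 1, 0, -1; Σd² = 20
ρ = 1 − 6Σd² / [n(n²−1)] = 1 − 6×20 / (5×24) = 1 − 120/120 ≈ 0.000

0.000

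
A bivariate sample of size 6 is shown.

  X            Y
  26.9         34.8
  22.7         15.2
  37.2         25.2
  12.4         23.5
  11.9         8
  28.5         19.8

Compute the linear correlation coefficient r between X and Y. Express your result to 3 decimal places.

n = 6, ΣX = 139.6, ΣY = 126.5, ΣX² = 3730.36, ΣY² = 3085.41, ΣXY = 3169.5
nΣXY − ΣXΣY = 19017 − 17659.4 = 1357.6
nΣX² − (ΣX)² = 22382.16 − 19488.16 = 2894; nΣY² − (ΣY)² = 18512.46 − 16002.25 = 2510.21
r = 1357.6 / √(2894 × 2510.21) = 1357.6 / 2695.2825 ≈ 0.504

0.504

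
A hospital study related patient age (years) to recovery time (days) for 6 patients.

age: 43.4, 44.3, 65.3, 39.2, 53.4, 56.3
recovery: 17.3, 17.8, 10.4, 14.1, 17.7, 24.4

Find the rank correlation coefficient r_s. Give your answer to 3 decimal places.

0.086

Rank age: 2, 3, 6, 1, 4, 5
Rank recovery: 3, 5, 1, 2, 4, 6
d = rank(age) − rank(recovery): -1, -2, 5, -1, 0, -1; Σd² = 32
ρ = 1 − 6Σd² / [n(n²−1)] = 1 − 6×32 / (6×35) = 1 − 192/210 ≈ 0.086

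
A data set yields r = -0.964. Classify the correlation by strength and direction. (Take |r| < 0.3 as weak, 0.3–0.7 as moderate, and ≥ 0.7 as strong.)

r = -0.964 < 0 so the relationship is negative.
|r| = 0.964, which falls in the strong range.

strong negative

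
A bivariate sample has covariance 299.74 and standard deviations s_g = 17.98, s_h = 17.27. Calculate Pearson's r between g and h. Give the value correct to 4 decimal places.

r = Cov(g,h) / (s_g · s_h) = 299.74 / (17.98 × 17.27)
  = 299.74 / 310.5146 ≈ 0.9653

0.9653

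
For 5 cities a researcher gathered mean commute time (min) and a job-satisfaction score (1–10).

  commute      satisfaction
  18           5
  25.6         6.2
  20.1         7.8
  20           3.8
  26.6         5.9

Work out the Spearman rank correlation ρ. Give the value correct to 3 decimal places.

0.500

Rank commute: 1, 4, 3, 2, 5
Rank satisfaction: 2, 4, 5, 1, 3
d = rank(commute) − rank(satisfaction): -1, 0, -2, 1, 2; Σd² = 10
ρ = 1 − 6Σd² / [n(n²−1)] = 1 − 6×10 / (5×24) = 1 − 60/120 ≈ 0.500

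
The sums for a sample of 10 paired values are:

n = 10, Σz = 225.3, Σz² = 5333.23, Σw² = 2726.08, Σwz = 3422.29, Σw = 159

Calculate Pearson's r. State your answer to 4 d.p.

-0.7089

r = (nΣwz − ΣwΣz) / √[(nΣw² − (Σw)²)(nΣz² − (Σz)²)]
Numerator: 10×3422.29 − 159×225.3 = -1599.8
Denominator: √[(27260.8 − 25281)(53332.3 − 50760.09)] = √[1979.8 × 2572.21] = 2256.6483
r = -1599.8 / 2256.6483 ≈ -0.7089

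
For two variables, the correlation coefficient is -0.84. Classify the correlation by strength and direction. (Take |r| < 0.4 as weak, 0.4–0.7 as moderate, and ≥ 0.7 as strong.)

strong negative

r = -0.84 < 0 so the relationship is negative.
|r| = 0.84, which falls in the strong range.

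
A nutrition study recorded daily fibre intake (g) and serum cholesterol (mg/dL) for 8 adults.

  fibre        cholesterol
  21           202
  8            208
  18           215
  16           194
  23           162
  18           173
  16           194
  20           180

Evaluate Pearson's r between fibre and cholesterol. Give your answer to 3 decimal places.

n = 8, Σx = 140, Σy = 1528, Σx² = 2594, Σy² = 294138, Σxy = 26424
nΣxy − ΣxΣy = 211392 − 213920 = -2528
nΣx² − (Σx)² = 20752 − 19600 = 1152; nΣy² − (Σy)² = 2353104 − 2334784 = 18320
r = -2528 / √(1152 × 18320) = -2528 / 4593.9787 ≈ -0.550

-0.550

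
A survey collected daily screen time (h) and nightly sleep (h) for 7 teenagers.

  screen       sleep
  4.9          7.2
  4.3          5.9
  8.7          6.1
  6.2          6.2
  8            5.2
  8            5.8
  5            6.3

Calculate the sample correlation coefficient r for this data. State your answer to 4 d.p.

n = 7, Σx = 45.1, Σy = 42.7, Σx² = 309.63, Σy² = 262.67, Σxy = 271.66
nΣxy − ΣxΣy = 1901.62 − 1925.77 = -24.15
nΣx² − (Σx)² = 2167.41 − 2034.01 = 133.4; nΣy² − (Σy)² = 1838.69 − 1823.29 = 15.4
r = -24.15 / √(133.4 × 15.4) = -24.15 / 45.3250 ≈ -0.5328

-0.5328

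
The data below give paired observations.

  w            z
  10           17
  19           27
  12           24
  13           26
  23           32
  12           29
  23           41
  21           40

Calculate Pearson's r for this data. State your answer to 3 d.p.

n = 8, Σw = 133, Σz = 236, Σw² = 2417, Σz² = 7416, Σwz = 4176
nΣwz − ΣwΣz = 33408 − 31388 = 2020
nΣw² − (Σw)² = 19336 − 17689 = 1647; nΣz² − (Σz)² = 59328 − 55696 = 3632
r = 2020 / √(1647 × 3632) = 2020 / 2445.7931 ≈ 0.826

0.826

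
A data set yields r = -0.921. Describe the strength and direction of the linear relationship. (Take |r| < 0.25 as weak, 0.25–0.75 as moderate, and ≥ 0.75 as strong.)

strong negative

r = -0.921 < 0 so the relationship is negative.
|r| = 0.921, which falls in the strong range.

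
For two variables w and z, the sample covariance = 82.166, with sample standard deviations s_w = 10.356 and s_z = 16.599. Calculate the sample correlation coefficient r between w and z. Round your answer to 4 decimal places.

0.4780

r = Cov(w,z) / (s_w · s_z) = 82.166 / (10.356 × 16.599)
  = 82.166 / 171.8992 ≈ 0.4780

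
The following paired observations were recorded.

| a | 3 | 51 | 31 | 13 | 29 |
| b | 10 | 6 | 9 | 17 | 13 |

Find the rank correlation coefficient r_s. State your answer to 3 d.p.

Rank a: 1, 5, 4, 2, 3
Rank b: 3, 1, 2, 5, 4
d = rank(a) − rank(b): -2, 4, 2, -3, -1; Σd² = 34
ρ = 1 − 6Σd² / [n(n²−1)] = 1 − 6×34 / (5×24) = 1 − 204/120 ≈ -0.700

-0.700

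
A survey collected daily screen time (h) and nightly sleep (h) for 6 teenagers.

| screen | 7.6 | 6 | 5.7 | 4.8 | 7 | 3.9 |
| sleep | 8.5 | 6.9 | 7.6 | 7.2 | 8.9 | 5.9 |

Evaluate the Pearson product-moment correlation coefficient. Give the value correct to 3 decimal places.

0.895

n = 6, Σx = 35, Σy = 45, Σx² = 213.5, Σy² = 343.48, Σxy = 269.19
nΣxy − ΣxΣy = 1615.14 − 1575 = 40.14
nΣx² − (Σx)² = 1281 − 1225 = 56; nΣy² − (Σy)² = 2060.88 − 2025 = 35.88
r = 40.14 / √(56 × 35.88) = 40.14 / 44.8250 ≈ 0.895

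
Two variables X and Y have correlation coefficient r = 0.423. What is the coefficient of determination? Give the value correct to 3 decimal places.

0.179

r² = (0.423)² = 0.179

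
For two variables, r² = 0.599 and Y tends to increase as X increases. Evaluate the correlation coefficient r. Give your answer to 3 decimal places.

|r| = √0.599 = 0.774
The association is positive, so r = 0.774.

0.774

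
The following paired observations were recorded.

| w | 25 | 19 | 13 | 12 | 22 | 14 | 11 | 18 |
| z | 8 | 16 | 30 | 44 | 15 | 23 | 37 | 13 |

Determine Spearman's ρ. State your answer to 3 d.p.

Rank w: 8, 6, 3, 2, 7, 4, 1, 5
Rank z: 1, 4, 6, 8, 3, 5, 7, 2
d = rank(w) − rank(z): 7, 2, -3, -6, 4, -1, -6, 3; Σd² = 160
ρ = 1 − 6Σd² / [n(n²−1)] = 1 − 6×160 / (8×63) = 1 − 960/504 ≈ -0.905

-0.905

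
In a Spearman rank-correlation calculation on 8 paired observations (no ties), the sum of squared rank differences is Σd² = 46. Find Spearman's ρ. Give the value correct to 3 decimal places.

0.452

ρ = 1 − 6Σd² / [n(n²−1)] = 1 − 6×46 / (8×63)
  = 1 − 276/504 = 1 − 0.5476 ≈ 0.452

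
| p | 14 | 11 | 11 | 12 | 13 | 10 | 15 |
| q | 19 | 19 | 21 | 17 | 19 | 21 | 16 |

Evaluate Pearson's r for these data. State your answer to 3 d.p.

n = 7, Σp = 86, Σq = 132, Σp² = 1076, Σq² = 2510, Σpq = 1607
nΣpq − ΣpΣq = 11249 − 11352 = -103
nΣp² − (Σp)² = 7532 − 7396 = 136; nΣq² − (Σq)² = 17570 − 17424 = 146
r = -103 / √(136 × 146) = -103 / 140.9113 ≈ -0.731

-0.731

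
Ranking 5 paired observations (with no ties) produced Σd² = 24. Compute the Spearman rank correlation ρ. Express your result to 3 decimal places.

ρ = 1 − 6Σd² / [n(n²−1)] = 1 − 6×24 / (5×24)
  = 1 − 144/120 = 1 − 1.2000 ≈ -0.200

-0.200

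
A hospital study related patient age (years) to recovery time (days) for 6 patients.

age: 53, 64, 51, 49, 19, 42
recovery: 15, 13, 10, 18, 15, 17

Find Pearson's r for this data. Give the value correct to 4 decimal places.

-0.2720

n = 6, Σx = 278, Σy = 88, Σx² = 14032, Σy² = 1332, Σxy = 4018
nΣxy − ΣxΣy = 24108 − 24464 = -356
nΣx² − (Σx)² = 84192 − 77284 = 6908; nΣy² − (Σy)² = 7992 − 7744 = 248
r = -356 / √(6908 × 248) = -356 / 1308.8865 ≈ -0.2720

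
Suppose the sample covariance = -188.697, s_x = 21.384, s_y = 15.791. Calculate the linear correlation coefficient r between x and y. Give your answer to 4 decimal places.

-0.5588

r = Cov(x,y) / (s_x · s_y) = -188.697 / (21.384 × 15.791)
  = -188.697 / 337.6747 ≈ -0.5588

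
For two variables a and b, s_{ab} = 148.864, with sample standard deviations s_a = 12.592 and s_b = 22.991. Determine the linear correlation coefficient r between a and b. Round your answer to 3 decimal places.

r = Cov(a,b) / (s_a · s_b) = 148.864 / (12.592 × 22.991)
  = 148.864 / 289.5027 ≈ 0.514

0.514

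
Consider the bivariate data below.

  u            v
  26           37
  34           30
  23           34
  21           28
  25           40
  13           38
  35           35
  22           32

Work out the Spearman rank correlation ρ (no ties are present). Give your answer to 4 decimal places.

Rank u: 6, 7, 4, 2, 5, 1, 8, 3
Rank v: 6, 2, 4, 1, 8, 7, 5, 3
d = rank(u) − rank(v): 0, 5, 0, 1, -3, -6, 3, 0; Σd² = 80
ρ = 1 − 6Σd² / [n(n²−1)] = 1 − 6×80 / (8×63) = 1 − 480/504 ≈ 0.0476

0.0476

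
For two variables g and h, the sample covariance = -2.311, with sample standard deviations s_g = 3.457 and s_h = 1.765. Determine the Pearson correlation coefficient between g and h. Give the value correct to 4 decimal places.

-0.3788

r = Cov(g,h) / (s_g · s_h) = -2.311 / (3.457 × 1.765)
  = -2.311 / 6.1016 ≈ -0.3788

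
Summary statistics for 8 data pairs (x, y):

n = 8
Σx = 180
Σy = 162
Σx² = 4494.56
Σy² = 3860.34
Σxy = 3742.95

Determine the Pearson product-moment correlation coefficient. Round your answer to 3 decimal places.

0.193

r = (nΣxy − ΣxΣy) / √[(nΣx² − (Σx)²)(nΣy² − (Σy)²)]
Numerator: 8×3742.95 − 180×162 = 783.6
Denominator: √[(35956.48 − 32400)(30882.72 − 26244)] = √[3556.48 × 4638.72] = 4061.7133
r = 783.6 / 4061.7133 ≈ 0.193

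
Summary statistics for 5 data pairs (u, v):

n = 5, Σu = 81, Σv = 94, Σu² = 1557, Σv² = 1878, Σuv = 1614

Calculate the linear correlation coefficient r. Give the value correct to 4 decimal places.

0.5538

r = (nΣuv − ΣuΣv) / √[(nΣu² − (Σu)²)(nΣv² − (Σv)²)]
Numerator: 5×1614 − 81×94 = 456
Denominator: √[(7785 − 6561)(9390 − 8836)] = √[1224 × 554] = 823.4658
r = 456 / 823.4658 ≈ 0.5538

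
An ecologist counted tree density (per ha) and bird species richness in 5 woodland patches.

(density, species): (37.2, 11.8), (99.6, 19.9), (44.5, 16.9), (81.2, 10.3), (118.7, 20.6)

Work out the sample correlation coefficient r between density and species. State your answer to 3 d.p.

0.602

n = 5, Σx = 381.2, Σy = 79.5, Σx² = 33967.38, Σy² = 1351.31, Σxy = 6454.63
nΣxy − ΣxΣy = 32273.15 − 30305.4 = 1967.75
nΣx² − (Σx)² = 169836.9 − 145313.44 = 24523.46; nΣy² − (Σy)² = 6756.55 − 6320.25 = 436.3
r = 1967.75 / √(24523.46 × 436.3) = 1967.75 / 3271.0221 ≈ 0.602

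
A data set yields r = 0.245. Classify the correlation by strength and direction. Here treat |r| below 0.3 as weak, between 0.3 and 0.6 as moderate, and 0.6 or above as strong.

r = 0.245 > 0 so the relationship is positive.
|r| = 0.245, which falls in the weak range.

weak positive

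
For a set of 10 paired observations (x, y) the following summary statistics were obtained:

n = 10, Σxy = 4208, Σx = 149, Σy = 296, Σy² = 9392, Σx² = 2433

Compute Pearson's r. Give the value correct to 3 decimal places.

r = (nΣxy − ΣxΣy) / √[(nΣx² − (Σx)²)(nΣy² − (Σy)²)]
Numerator: 10×4208 − 149×296 = -2024
Denominator: √[(24330 − 22201)(93920 − 87616)] = √[2129 × 6304] = 3663.4978
r = -2024 / 3663.4978 ≈ -0.552

-0.552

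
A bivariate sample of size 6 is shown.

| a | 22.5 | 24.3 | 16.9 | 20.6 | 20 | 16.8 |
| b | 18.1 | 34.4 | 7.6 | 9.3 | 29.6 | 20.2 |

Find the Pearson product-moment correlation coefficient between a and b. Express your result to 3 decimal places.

0.555

n = 6, Σa = 121.1, Σb = 119.2, Σa² = 2488.95, Σb² = 2939.42, Σab = 2494.55
nΣab − ΣaΣb = 14967.3 − 14435.12 = 532.18
nΣa² − (Σa)² = 14933.7 − 14665.21 = 268.49; nΣb² − (Σb)² = 17636.52 − 14208.64 = 3427.88
r = 532.18 / √(268.49 × 3427.88) = 532.18 / 959.3495 ≈ 0.555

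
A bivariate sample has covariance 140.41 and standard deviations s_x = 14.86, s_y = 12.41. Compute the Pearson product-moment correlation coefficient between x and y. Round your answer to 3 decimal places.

r = Cov(x,y) / (s_x · s_y) = 140.41 / (14.86 × 12.41)
  = 140.41 / 184.4126 ≈ 0.761

0.761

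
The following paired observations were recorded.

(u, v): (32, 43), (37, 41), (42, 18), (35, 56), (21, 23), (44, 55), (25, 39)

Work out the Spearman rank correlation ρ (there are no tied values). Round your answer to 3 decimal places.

Rank u: 3, 5, 6, 4, 1, 7, 2
Rank v: 5, 4, 1, 7, 2, 6, 3
d = rank(u) − rank(v): -2, 1, 5, -3, -1, 1, -1; Σd² = 42
ρ = 1 − 6Σd² / [n(n²−1)] = 1 − 6×42 / (7×48) = 1 − 252/336 ≈ 0.250

0.250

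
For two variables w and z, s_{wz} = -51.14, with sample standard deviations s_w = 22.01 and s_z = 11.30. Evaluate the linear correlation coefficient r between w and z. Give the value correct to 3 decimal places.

r = Cov(w,z) / (s_w · s_z) = -51.14 / (22.01 × 11.30)
  = -51.14 / 248.7130 ≈ -0.206

-0.206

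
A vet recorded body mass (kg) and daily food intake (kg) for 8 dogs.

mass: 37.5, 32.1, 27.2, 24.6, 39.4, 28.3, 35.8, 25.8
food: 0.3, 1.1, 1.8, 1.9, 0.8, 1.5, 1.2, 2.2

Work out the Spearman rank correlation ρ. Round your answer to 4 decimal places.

-0.9286

Rank mass: 7, 5, 3, 1, 8, 4, 6, 2
Rank food: 1, 3, 6, 7, 2, 5, 4, 8
d = rank(mass) − rank(food): 6, 2, -3, -6, 6, -1, 2, -6; Σd² = 162
ρ = 1 − 6Σd² / [n(n²−1)] = 1 − 6×162 / (8×63) = 1 − 972/504 ≈ -0.9286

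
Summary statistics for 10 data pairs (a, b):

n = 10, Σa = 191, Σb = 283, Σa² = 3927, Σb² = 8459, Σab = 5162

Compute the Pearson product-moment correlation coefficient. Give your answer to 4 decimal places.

-0.6867

r = (nΣab − ΣaΣb) / √[(nΣa² − (Σa)²)(nΣb² − (Σb)²)]
Numerator: 10×5162 − 191×283 = -2433
Denominator: √[(39270 − 36481)(84590 − 80089)] = √[2789 × 4501] = 3543.0621
r = -2433 / 3543.0621 ≈ -0.6867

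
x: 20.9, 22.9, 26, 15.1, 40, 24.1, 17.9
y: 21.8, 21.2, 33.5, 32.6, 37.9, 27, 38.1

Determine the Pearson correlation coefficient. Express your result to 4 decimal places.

n = 7, Σx = 166.9, Σy = 212.1, Σx² = 4366.45, Σy² = 6726.71, Σxy = 5153.05
nΣxy − ΣxΣy = 36071.35 − 35399.49 = 671.86
nΣx² − (Σx)² = 30565.15 − 27855.61 = 2709.54; nΣy² − (Σy)² = 47086.97 − 44986.41 = 2100.56
r = 671.86 / √(2709.54 × 2100.56) = 671.86 / 2385.6972 ≈ 0.2816

0.2816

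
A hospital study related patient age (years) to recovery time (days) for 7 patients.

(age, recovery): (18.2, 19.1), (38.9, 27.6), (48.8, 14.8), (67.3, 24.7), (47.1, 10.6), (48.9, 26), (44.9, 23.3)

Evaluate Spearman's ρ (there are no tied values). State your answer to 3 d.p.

Rank age: 1, 2, 5, 7, 4, 6, 3
Rank recovery: 3, 7, 2, 5, 1, 6, 4
d = rank(age) − rank(recovery): -2, -5, 3, 2, 3, 0, -1; Σd² = 52
ρ = 1 − 6Σd² / [n(n²−1)] = 1 − 6×52 / (7×48) = 1 − 312/336 ≈ 0.071

0.071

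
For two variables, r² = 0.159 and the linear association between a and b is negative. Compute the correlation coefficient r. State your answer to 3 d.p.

|r| = √0.159 = 0.399
The association is negative, so r = −0.399.

-0.399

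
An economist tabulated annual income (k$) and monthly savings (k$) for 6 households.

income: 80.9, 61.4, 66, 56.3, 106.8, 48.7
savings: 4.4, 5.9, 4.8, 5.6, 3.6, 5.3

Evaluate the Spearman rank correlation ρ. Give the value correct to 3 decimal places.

Rank income: 5, 3, 4, 2, 6, 1
Rank savings: 2, 6, 3, 5, 1, 4
d = rank(income) − rank(savings): 3, -3, 1, -3, 5, -3; Σd² = 62
ρ = 1 − 6Σd² / [n(n²−1)] = 1 − 6×62 / (6×35) = 1 − 372/210 ≈ -0.771

-0.771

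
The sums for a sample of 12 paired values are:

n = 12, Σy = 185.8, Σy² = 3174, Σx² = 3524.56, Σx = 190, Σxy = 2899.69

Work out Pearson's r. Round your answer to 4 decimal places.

r = (nΣxy − ΣxΣy) / √[(nΣx² − (Σx)²)(nΣy² − (Σy)²)]
Numerator: 12×2899.69 − 190×185.8 = -505.72
Denominator: √[(42294.72 − 36100)(38088 − 34521.64)] = √[6194.72 × 3566.36] = 4700.2768
r = -505.72 / 4700.2768 ≈ -0.1076

-0.1076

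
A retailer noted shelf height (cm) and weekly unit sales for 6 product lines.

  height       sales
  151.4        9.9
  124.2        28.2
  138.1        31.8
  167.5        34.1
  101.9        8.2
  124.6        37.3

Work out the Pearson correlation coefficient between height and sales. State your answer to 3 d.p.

n = 6, Σx = 807.7, Σy = 149.5, Σx² = 111384.23, Σy² = 4525.83, Σxy = 20587.79
nΣxy − ΣxΣy = 123526.74 − 120751.15 = 2775.59
nΣx² − (Σx)² = 668305.38 − 652379.29 = 15926.09; nΣy² − (Σy)² = 27154.98 − 22350.25 = 4804.73
r = 2775.59 / √(15926.09 × 4804.73) = 2775.59 / 8747.6032 ≈ 0.317

0.317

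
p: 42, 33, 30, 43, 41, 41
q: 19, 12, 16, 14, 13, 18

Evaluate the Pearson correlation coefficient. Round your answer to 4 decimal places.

n = 6, Σp = 230, Σq = 92, Σp² = 8964, Σq² = 1450, Σpq = 3547
nΣpq − ΣpΣq = 21282 − 21160 = 122
nΣp² − (Σp)² = 53784 − 52900 = 884; nΣq² − (Σq)² = 8700 − 8464 = 236
r = 122 / √(884 × 236) = 122 / 456.7538 ≈ 0.2671

0.2671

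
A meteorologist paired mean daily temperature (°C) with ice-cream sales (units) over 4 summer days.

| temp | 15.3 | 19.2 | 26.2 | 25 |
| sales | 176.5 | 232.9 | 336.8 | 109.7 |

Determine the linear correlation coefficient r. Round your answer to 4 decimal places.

0.2727

n = 4, Σx = 85.7, Σy = 855.9, Σx² = 1914.17, Σy² = 210862.99, Σxy = 18738.79
nΣxy − ΣxΣy = 74955.16 − 73350.63 = 1604.53
nΣx² − (Σx)² = 7656.68 − 7344.49 = 312.19; nΣy² − (Σy)² = 843451.96 − 732564.81 = 110887.15
r = 1604.53 / √(312.19 × 110887.15) = 1604.53 / 5883.6944 ≈ 0.2727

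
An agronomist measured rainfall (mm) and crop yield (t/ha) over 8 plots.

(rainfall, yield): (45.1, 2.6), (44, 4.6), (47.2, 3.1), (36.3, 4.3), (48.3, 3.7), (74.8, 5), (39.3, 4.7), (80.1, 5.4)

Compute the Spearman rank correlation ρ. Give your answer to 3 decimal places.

Rank rainfall: 4, 3, 5, 1, 6, 7, 2, 8
Rank yield: 1, 5, 2, 4, 3, 7, 6, 8
d = rank(rainfall) − rank(yield): 3, -2, 3, -3, 3, 0, -4, 0; Σd² = 56
ρ = 1 − 6Σd² / [n(n²−1)] = 1 − 6×56 / (8×63) = 1 − 336/504 ≈ 0.333

0.333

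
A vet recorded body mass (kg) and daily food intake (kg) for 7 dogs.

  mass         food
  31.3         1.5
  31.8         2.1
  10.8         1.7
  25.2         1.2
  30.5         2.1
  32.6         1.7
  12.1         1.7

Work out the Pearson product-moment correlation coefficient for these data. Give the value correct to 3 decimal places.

n = 7, Σx = 174.3, Σy = 12, Σx² = 4882.03, Σy² = 21.18, Σxy = 302.37
nΣxy − ΣxΣy = 2116.59 − 2091.6 = 24.99
nΣx² − (Σx)² = 34174.21 − 30380.49 = 3793.72; nΣy² − (Σy)² = 148.26 − 144 = 4.26
r = 24.99 / √(3793.72 × 4.26) = 24.99 / 127.1269 ≈ 0.197

0.197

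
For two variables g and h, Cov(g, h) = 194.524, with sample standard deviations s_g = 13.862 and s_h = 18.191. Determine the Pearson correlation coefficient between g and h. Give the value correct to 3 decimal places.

0.771

r = Cov(g,h) / (s_g · s_h) = 194.524 / (13.862 × 18.191)
  = 194.524 / 252.1636 ≈ 0.771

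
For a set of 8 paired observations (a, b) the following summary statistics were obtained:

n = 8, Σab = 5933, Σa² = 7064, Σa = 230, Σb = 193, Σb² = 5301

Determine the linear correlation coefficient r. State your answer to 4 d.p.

r = (nΣab − ΣaΣb) / √[(nΣa² − (Σa)²)(nΣb² − (Σb)²)]
Numerator: 8×5933 − 230×193 = 3074
Denominator: √[(56512 − 52900)(42408 − 37249)] = √[3612 × 5159] = 4316.7474
r = 3074 / 4316.7474 ≈ 0.7121

0.7121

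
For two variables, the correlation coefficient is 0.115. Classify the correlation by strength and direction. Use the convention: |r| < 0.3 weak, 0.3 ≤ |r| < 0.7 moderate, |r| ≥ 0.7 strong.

r = 0.115 > 0 so the relationship is positive.
|r| = 0.115, which falls in the weak range.

weak positive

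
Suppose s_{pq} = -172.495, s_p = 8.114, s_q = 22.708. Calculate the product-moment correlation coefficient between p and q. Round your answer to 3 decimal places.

r = Cov(p,q) / (s_p · s_q) = -172.495 / (8.114 × 22.708)
  = -172.495 / 184.2527 ≈ -0.936

-0.936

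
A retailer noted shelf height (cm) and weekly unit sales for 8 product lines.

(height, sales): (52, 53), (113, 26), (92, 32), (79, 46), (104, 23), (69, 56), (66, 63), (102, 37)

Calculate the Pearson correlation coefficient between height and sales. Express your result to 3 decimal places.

-0.893

n = 8, Σx = 677, Σy = 336, Σx² = 60515, Σy² = 15628, Σxy = 26460
nΣxy − ΣxΣy = 211680 − 227472 = -15792
nΣx² − (Σx)² = 484120 − 458329 = 25791; nΣy² − (Σy)² = 125024 − 112896 = 12128
r = -15792 / √(25791 × 12128) = -15792 / 17685.9619 ≈ -0.893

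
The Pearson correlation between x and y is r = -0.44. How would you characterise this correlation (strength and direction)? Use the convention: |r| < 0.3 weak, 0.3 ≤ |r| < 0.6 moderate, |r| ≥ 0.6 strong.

r = -0.44 < 0 so the relationship is negative.
|r| = 0.44, which falls in the moderate range.

moderate negative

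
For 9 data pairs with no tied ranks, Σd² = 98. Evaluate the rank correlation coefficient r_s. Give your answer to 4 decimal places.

0.1833

ρ = 1 − 6Σd² / [n(n²−1)] = 1 − 6×98 / (9×80)
  = 1 − 588/720 = 1 − 0.81667 ≈ 0.1833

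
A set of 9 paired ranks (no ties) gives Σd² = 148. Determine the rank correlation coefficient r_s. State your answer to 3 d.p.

-0.233

ρ = 1 − 6Σd² / [n(n²−1)] = 1 − 6×148 / (9×80)
  = 1 − 888/720 = 1 − 1.2333 ≈ -0.233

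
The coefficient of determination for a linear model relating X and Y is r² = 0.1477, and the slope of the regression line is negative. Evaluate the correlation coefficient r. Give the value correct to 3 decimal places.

|r| = √0.1477 = 0.384
The association is negative, so r = −0.384.

-0.384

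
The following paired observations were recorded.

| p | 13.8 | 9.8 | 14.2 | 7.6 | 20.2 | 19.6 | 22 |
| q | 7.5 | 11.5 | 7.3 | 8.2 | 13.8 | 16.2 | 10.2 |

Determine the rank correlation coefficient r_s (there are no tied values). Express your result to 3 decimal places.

Rank p: 3, 2, 4, 1, 6, 5, 7
Rank q: 2, 5, 1, 3, 6, 7, 4
d = rank(p) − rank(q): 1, -3, 3, -2, 0, -2, 3; Σd² = 36
ρ = 1 − 6Σd² / [n(n²−1)] = 1 − 6×36 / (7×48) = 1 − 216/336 ≈ 0.357

0.357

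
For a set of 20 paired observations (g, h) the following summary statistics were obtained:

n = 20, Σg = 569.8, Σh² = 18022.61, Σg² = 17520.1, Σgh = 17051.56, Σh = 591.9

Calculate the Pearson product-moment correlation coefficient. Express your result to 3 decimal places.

r = (nΣgh − ΣgΣh) / √[(nΣg² − (Σg)²)(nΣh² − (Σh)²)]
Numerator: 20×17051.56 − 569.8×591.9 = 3766.58
Denominator: √[(350402 − 324672.04)(360452.2 − 350345.61)] = √[25729.96 × 10106.59] = 16125.8227
r = 3766.58 / 16125.8227 ≈ 0.234

0.234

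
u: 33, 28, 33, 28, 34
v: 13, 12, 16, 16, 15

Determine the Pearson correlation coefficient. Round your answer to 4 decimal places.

0.2146

n = 5, Σu = 156, Σv = 72, Σu² = 4902, Σv² = 1050, Σuv = 2251
nΣuv − ΣuΣv = 11255 − 11232 = 23
nΣu² − (Σu)² = 24510 − 24336 = 174; nΣv² − (Σv)² = 5250 − 5184 = 66
r = 23 / √(174 × 66) = 23 / 107.1634 ≈ 0.2146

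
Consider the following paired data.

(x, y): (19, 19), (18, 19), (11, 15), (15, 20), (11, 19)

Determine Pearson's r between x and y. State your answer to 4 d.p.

n = 5, Σx = 74, Σy = 92, Σx² = 1152, Σy² = 1708, Σxy = 1377
nΣxy − ΣxΣy = 6885 − 6808 = 77
nΣx² − (Σx)² = 5760 − 5476 = 284; nΣy² − (Σy)² = 8540 − 8464 = 76
r = 77 / √(284 × 76) = 77 / 146.9149 ≈ 0.5241

0.5241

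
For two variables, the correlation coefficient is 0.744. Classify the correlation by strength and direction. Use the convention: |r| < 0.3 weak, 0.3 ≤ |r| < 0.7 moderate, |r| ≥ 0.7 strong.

strong positive

r = 0.744 > 0 so the relationship is positive.
|r| = 0.744, which falls in the strong range.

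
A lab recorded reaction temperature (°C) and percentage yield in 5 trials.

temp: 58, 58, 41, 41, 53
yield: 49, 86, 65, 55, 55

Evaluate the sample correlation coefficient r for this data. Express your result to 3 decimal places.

n = 5, Σx = 251, Σy = 310, Σx² = 12899, Σy² = 20072, Σxy = 15665
nΣxy − ΣxΣy = 78325 − 77810 = 515
nΣx² − (Σx)² = 64495 − 63001 = 1494; nΣy² − (Σy)² = 100360 − 96100 = 4260
r = 515 / √(1494 × 4260) = 515 / 2522.7842 ≈ 0.204

0.204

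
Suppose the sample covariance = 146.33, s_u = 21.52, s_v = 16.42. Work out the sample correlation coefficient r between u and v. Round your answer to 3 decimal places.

r = Cov(u,v) / (s_u · s_v) = 146.33 / (21.52 × 16.42)
  = 146.33 / 353.3584 ≈ 0.414

0.414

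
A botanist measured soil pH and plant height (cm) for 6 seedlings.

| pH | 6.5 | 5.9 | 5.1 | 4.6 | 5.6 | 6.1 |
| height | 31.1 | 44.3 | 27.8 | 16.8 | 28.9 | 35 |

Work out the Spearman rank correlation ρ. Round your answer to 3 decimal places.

0.771

Rank pH: 6, 4, 2, 1, 3, 5
Rank height: 4, 6, 2, 1, 3, 5
d = rank(pH) − rank(height): 2, -2, 0, 0, 0, 0; Σd² = 8
ρ = 1 − 6Σd² / [n(n²−1)] = 1 − 6×8 / (6×35) = 1 − 48/210 ≈ 0.771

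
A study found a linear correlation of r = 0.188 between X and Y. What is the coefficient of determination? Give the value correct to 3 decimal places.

0.035

r² = (0.188)² = 0.035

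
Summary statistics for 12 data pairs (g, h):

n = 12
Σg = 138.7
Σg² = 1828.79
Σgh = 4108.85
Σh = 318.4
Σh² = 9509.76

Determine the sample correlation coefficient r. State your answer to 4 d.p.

0.8759

r = (nΣgh − ΣgΣh) / √[(nΣg² − (Σg)²)(nΣh² − (Σh)²)]
Numerator: 12×4108.85 − 138.7×318.4 = 5144.12
Denominator: √[(21945.48 − 19237.69)(114117.12 − 101378.56)] = √[2707.79 × 12738.56] = 5873.1036
r = 5144.12 / 5873.1036 ≈ 0.8759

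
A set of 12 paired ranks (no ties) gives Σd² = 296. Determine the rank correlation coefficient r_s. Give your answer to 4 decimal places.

-0.0350

ρ = 1 − 6Σd² / [n(n²−1)] = 1 − 6×296 / (12×143)
  = 1 − 1776/1716 = 1 − 1.03497 ≈ -0.0350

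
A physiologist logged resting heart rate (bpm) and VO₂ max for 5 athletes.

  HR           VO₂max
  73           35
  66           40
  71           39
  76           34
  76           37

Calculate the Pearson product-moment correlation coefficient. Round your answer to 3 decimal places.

n = 5, Σx = 362, Σy = 185, Σx² = 26278, Σy² = 6871, Σxy = 13360
nΣxy − ΣxΣy = 66800 − 66970 = -170
nΣx² − (Σx)² = 131390 − 131044 = 346; nΣy² − (Σy)² = 34355 − 34225 = 130
r = -170 / √(346 × 130) = -170 / 212.0849 ≈ -0.802

-0.802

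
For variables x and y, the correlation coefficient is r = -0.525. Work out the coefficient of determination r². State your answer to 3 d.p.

0.276

r² = (-0.525)² = 0.276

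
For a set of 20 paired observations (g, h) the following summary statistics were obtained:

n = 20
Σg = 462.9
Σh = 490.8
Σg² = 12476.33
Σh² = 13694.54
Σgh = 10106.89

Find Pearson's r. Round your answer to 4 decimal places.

r = (nΣgh − ΣgΣh) / √[(nΣg² − (Σg)²)(nΣh² − (Σh)²)]
Numerator: 20×10106.89 − 462.9×490.8 = -25053.52
Denominator: √[(249526.6 − 214276.41)(273890.8 − 240884.64)] = √[35250.19 × 33006.16] = 34109.7260
r = -25053.52 / 34109.7260 ≈ -0.7345

-0.7345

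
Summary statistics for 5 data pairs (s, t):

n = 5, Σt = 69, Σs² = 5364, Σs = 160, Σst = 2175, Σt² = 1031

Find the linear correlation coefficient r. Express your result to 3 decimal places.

-0.238

r = (nΣst − ΣsΣt) / √[(nΣs² − (Σs)²)(nΣt² − (Σt)²)]
Numerator: 5×2175 − 160×69 = -165
Denominator: √[(26820 − 25600)(5155 − 4761)] = √[1220 × 394] = 693.3109
r = -165 / 693.3109 ≈ -0.238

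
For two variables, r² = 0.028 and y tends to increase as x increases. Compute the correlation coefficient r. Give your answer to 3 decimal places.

|r| = √0.028 = 0.167
The association is positive, so r = 0.167.

0.167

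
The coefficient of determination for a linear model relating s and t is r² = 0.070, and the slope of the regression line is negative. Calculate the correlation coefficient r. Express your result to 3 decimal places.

|r| = √0.070 = 0.265
The association is negative, so r = −0.265.

-0.265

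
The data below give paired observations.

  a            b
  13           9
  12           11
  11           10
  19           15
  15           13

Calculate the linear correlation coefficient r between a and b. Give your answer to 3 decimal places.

n = 5, Σa = 70, Σb = 58, Σa² = 1020, Σb² = 696, Σab = 839
nΣab − ΣaΣb = 4195 − 4060 = 135
nΣa² − (Σa)² = 5100 − 4900 = 200; nΣb² − (Σb)² = 3480 − 3364 = 116
r = 135 / √(200 × 116) = 135 / 152.3155 ≈ 0.886

0.886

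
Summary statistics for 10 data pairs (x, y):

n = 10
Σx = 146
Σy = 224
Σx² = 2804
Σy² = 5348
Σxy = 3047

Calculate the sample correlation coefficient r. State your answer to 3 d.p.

r = (nΣxy − ΣxΣy) / √[(nΣx² − (Σx)²)(nΣy² − (Σy)²)]
Numerator: 10×3047 − 146×224 = -2234
Denominator: √[(28040 − 21316)(53480 − 50176)] = √[6724 × 3304] = 4713.3954
r = -2234 / 4713.3954 ≈ -0.474

-0.474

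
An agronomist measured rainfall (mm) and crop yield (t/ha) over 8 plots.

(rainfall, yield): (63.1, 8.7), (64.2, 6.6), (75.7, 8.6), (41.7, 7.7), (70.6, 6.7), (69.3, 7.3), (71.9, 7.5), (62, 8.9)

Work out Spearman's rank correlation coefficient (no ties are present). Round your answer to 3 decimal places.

-0.310

Rank rainfall: 3, 4, 8, 1, 6, 5, 7, 2
Rank yield: 7, 1, 6, 5, 2, 3, 4, 8
d = rank(rainfall) − rank(yield): -4, 3, 2, -4, 4, 2, 3, -6; Σd² = 110
ρ = 1 − 6Σd² / [n(n²−1)] = 1 − 6×110 / (8×63) = 1 − 660/504 ≈ -0.310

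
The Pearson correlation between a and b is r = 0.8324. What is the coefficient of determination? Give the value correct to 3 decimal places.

r² = (0.8324)² = 0.693

0.693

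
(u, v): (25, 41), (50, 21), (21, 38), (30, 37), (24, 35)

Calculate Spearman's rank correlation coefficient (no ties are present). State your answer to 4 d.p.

Rank u: 3, 5, 1, 4, 2
Rank v: 5, 1, 4, 3, 2
d = rank(u) − rank(v): -2, 4, -3, 1, 0; Σd² = 30
ρ = 1 − 6Σd² / [n(n²−1)] = 1 − 6×30 / (5×24) = 1 − 180/120 ≈ -0.5000

-0.5000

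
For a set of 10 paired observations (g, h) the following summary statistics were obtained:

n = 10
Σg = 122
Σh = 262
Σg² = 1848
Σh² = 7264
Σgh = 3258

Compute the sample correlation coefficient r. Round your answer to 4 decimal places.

r = (nΣgh − ΣgΣh) / √[(nΣg² − (Σg)²)(nΣh² − (Σh)²)]
Numerator: 10×3258 − 122×262 = 616
Denominator: √[(18480 − 14884)(72640 − 68644)] = √[3596 × 3996] = 3790.7276
r = 616 / 3790.7276 ≈ 0.1625

0.1625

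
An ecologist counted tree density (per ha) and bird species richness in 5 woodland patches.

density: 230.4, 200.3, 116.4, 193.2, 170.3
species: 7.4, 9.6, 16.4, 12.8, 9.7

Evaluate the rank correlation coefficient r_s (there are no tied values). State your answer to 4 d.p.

Rank density: 5, 4, 1, 3, 2
Rank species: 1, 2, 5, 4, 3
d = rank(density) − rank(species): 4, 2, -4, -1, -1; Σd² = 38
ρ = 1 − 6Σd² / [n(n²−1)] = 1 − 6×38 / (5×24) = 1 − 228/120 ≈ -0.9000

-0.9000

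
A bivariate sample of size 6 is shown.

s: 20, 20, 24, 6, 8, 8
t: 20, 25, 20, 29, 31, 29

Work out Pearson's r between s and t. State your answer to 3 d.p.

-0.921

n = 6, Σs = 86, Σt = 154, Σs² = 1540, Σt² = 4068, Σst = 2034
nΣst − ΣsΣt = 12204 − 13244 = -1040
nΣs² − (Σs)² = 9240 − 7396 = 1844; nΣt² − (Σt)² = 24408 − 23716 = 692
r = -1040 / √(1844 × 692) = -1040 / 1129.6229 ≈ -0.921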